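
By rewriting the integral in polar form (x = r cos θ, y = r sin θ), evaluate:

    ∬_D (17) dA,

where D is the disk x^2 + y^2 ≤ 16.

The region D is 0 ≤ r ≤ 4, 0 ≤ θ ≤ 2π in polar coordinates, where x = r cos(θ), y = r sin(θ), and dA = r dr dθ.

Under the substitution, the integrand becomes 17, so

    ∬_D (17) dA = ∫_{0}^{2π} ∫_{0}^{4} (17) · r dr dθ.

Inner integral (in r): ∫_{0}^{4} (17) · r dr = 136.

Outer integral (in θ): ∫_{0}^{2π} (136) dθ = 272π.

Therefore ∬_D (17) dA = 272π.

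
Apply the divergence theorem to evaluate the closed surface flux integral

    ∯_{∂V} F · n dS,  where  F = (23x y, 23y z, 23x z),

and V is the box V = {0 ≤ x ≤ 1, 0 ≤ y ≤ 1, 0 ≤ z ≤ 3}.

By the divergence theorem,

    ∯_{∂V} F · n dS = ∭_V (∇ · F) dV.

Compute the divergence:
    ∇ · F = ∂F_x/∂x + ∂F_y/∂y + ∂F_z/∂z = 23y + 23z + 23x = 23x + 23y + 23z.

V is a rectangular box, so dV = dx dy dz with 0 ≤ x ≤ 1, 0 ≤ y ≤ 1, 0 ≤ z ≤ 3.

Integrate (23x + 23y + 23z) over V as an iterated integral:

    ∭_V (∇·F) dV = ∫_0^{1} ∫_0^{1} ∫_0^{3} (23x + 23y + 23z) dz dy dx.

Inner (z from 0 to 3): 69x + 69y + 207/2.
Middle (y from 0 to 1): 69x + 138.
Outer (x from 0 to 1): 345/2.

Therefore ∯_{∂V} F · n dS = 345/2.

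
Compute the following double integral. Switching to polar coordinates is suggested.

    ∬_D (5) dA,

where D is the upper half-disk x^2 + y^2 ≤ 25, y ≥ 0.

The region D is 0 ≤ r ≤ 5, 0 ≤ θ ≤ π in polar coordinates, where x = r cos(θ), y = r sin(θ), and dA = r dr dθ.

Under the substitution, the integrand becomes 5, so

    ∬_D (5) dA = ∫_{0}^{π} ∫_{0}^{5} (5) · r dr dθ.

Inner integral (in r): ∫_{0}^{5} (5) · r dr = 125/2.

Outer integral (in θ): ∫_{0}^{π} (125/2) dθ = 125π/2.

Therefore ∬_D (5) dA = 125π/2.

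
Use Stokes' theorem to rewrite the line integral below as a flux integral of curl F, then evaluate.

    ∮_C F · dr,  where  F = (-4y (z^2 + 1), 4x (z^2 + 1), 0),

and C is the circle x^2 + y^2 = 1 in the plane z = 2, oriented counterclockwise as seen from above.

Let S be the flat disk x^2 + y^2 ≤ 1 in the plane z = 2, with upward unit normal n̂ = ẑ. By Stokes' theorem,

    ∮_C F · dr = ∬_S (∇ × F) · n̂ dS = ∬_D (curl F)_z dA,

where D is the disk x^2 + y^2 ≤ 1.

Compute the curl of F = (-4y (z^2 + 1), 4x (z^2 + 1), 0):
    (∇ × F)_x = ∂F_z/∂y - ∂F_y/∂z = -8x z,
    (∇ × F)_y = ∂F_x/∂z - ∂F_z/∂x = -8y z,
    (∇ × F)_z = ∂F_y/∂x - ∂F_x/∂y = 8z^2 + 8.

On z = 2, (curl F)_z = 40.

Convert to polar (x = r cos θ, y = r sin θ, dA = r dr dθ); the integrand becomes 40, so

    ∬_D (curl F)_z dA = ∫_0^{2π} ∫_0^{1} (40) · r dr dθ.

Inner (r from 0 to 1): 20.
Outer (θ from 0 to 2π): 40π.

Therefore ∮_C F · dr = 40π.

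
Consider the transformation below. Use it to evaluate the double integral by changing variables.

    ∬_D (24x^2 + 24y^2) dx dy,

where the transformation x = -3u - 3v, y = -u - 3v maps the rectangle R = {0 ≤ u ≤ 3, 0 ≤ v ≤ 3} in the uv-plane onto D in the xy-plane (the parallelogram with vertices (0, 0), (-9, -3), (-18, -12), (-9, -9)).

Compute the Jacobian determinant of (x, y) with respect to (u, v):

    ∂(x,y)/∂(u,v) = | -3  -3 | = (-3)(-3) - (-3)(-1) = 6.
                   | -1  -3 |

Its absolute value is |J| = 6 (the area scaling factor).

Substituting x = -3u - 3v, y = -u - 3v into the integrand,

    24x^2 + 24y^2 → 240u^2 + 576u v + 432v^2,

so the integral becomes

    ∬_R (240u^2 + 576u v + 432v^2) · |J| du dv = ∫_0^3 ∫_0^3 (1440u^2 + 3456u v + 2592v^2) dv du.

Inner (v): 4320u^2 + 15552u + 23328.
Outer (u): 178848.

Therefore ∬_D (24x^2 + 24y^2) dx dy = 178848.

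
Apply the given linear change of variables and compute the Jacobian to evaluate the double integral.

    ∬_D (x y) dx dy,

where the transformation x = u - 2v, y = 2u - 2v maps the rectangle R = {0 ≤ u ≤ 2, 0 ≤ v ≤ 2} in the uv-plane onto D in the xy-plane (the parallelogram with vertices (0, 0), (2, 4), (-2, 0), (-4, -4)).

Compute the Jacobian determinant of (x, y) with respect to (u, v):

    ∂(x,y)/∂(u,v) = | 1  -2 | = (1)(-2) - (-2)(2) = 2.
                   | 2  -2 |

Its absolute value is |J| = 2 (the area scaling factor).

Substituting x = u - 2v, y = 2u - 2v into the integrand,

    x y → 2u^2 - 6u v + 4v^2,

so the integral becomes

    ∬_R (2u^2 - 6u v + 4v^2) · |J| du dv = ∫_0^2 ∫_0^2 (4u^2 - 12u v + 8v^2) dv du.

Inner (v): 8u^2 - 24u + 64/3.
Outer (u): 16.

Therefore ∬_D (x y) dx dy = 16.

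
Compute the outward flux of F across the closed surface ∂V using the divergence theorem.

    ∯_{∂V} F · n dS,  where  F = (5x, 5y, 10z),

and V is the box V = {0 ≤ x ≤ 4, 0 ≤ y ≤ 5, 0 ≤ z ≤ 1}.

By the divergence theorem,

    ∯_{∂V} F · n dS = ∭_V (∇ · F) dV.

Compute the divergence:
    ∇ · F = ∂F_x/∂x + ∂F_y/∂y + ∂F_z/∂z = 5 + 5 + 10 = 20.

V is a rectangular box, so dV = dx dy dz with 0 ≤ x ≤ 4, 0 ≤ y ≤ 5, 0 ≤ z ≤ 1.

Integrate (20) over V as an iterated integral:

    ∭_V (∇·F) dV = ∫_0^{4} ∫_0^{5} ∫_0^{1} (20) dz dy dx.

Inner (z from 0 to 1): 20.
Middle (y from 0 to 5): 100.
Outer (x from 0 to 4): 400.

Therefore ∯_{∂V} F · n dS = 400.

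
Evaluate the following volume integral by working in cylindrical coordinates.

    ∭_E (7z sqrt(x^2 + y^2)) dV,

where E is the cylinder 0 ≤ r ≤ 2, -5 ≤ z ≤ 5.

In cylindrical coordinates, x = r cos(θ), y = r sin(θ), z = z, and dV = r dr dθ dz.

The integrand becomes 7r z, so

    ∭_E (7z sqrt(x^2 + y^2)) dV = ∫_{0}^{2π} ∫_{0}^{2} ∫_{-5}^{5} (7r z) · r dz dr dθ.

Inner (z): 0.
Middle (r from 0 to 2): 0.
Outer (θ): 0.

Therefore the triple integral equals 0.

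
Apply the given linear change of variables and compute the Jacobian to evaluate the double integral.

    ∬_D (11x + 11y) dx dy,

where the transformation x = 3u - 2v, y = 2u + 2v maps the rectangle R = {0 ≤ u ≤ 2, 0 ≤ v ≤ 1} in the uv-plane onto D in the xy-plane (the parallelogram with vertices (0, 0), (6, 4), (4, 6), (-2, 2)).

Compute the Jacobian determinant of (x, y) with respect to (u, v):

    ∂(x,y)/∂(u,v) = | 3  -2 | = (3)(2) - (-2)(2) = 10.
                   | 2  2 |

Its absolute value is |J| = 10 (the area scaling factor).

Substituting x = 3u - 2v, y = 2u + 2v into the integrand,

    11x + 11y → 55u,

so the integral becomes

    ∬_R (55u) · |J| du dv = ∫_0^2 ∫_0^1 (550u) dv du.

Inner (v): 550u.
Outer (u): 1100.

Therefore ∬_D (11x + 11y) dx dy = 1100.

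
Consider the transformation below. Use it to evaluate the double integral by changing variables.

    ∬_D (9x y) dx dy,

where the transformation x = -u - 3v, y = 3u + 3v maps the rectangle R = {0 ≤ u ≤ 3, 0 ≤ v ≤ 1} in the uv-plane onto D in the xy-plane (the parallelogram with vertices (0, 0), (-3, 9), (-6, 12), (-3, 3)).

Compute the Jacobian determinant of (x, y) with respect to (u, v):

    ∂(x,y)/∂(u,v) = | -1  -3 | = (-1)(3) - (-3)(3) = 6.
                   | 3  3 |

Its absolute value is |J| = 6 (the area scaling factor).

Substituting x = -u - 3v, y = 3u + 3v into the integrand,

    9x y → -27u^2 - 108u v - 81v^2,

so the integral becomes

    ∬_R (-27u^2 - 108u v - 81v^2) · |J| du dv = ∫_0^3 ∫_0^1 (-162u^2 - 648u v - 486v^2) dv du.

Inner (v): -162u^2 - 324u - 162.
Outer (u): -3402.

Therefore ∬_D (9x y) dx dy = -3402.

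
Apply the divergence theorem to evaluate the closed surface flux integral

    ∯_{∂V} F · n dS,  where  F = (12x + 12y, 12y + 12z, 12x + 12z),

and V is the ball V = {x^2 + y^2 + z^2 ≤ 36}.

By the divergence theorem,

    ∯_{∂V} F · n dS = ∭_V (∇ · F) dV.

Compute the divergence:
    ∇ · F = ∂F_x/∂x + ∂F_y/∂y + ∂F_z/∂z = 12 + 12 + 12 = 36.

In spherical coordinates, x = ρ sin(φ) cos(θ), y = ρ sin(φ) sin(θ), z = ρ cos(φ), dV = ρ^2 sin(φ) dρ dφ dθ, with 0 ≤ ρ ≤ 6, 0 ≤ φ ≤ π, 0 ≤ θ ≤ 2π.

The integrand, after substitution and multiplying by the volume element, becomes (36) · ρ^2 sin(φ), so

    ∭_V (∇·F) dV = ∫_0^{2π} ∫_0^{π} ∫_0^{6} (36) · ρ^2 sin(φ) dρ dφ dθ.

Inner (ρ from 0 to 6): 2592sin(φ).
Middle (φ from 0 to π): 5184.
Outer (θ from 0 to 2π): 10368π.

Therefore ∯_{∂V} F · n dS = 10368π.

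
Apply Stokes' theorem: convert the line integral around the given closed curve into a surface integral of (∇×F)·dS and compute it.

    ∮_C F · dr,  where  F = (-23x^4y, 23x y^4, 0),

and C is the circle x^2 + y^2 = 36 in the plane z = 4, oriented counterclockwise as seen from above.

Let S be the flat disk x^2 + y^2 ≤ 36 in the plane z = 4, with upward unit normal n̂ = ẑ. By Stokes' theorem,

    ∮_C F · dr = ∬_S (∇ × F) · n̂ dS = ∬_D (curl F)_z dA,

where D is the disk x^2 + y^2 ≤ 36.

Compute the curl of F = (-23x^4y, 23x y^4, 0):
    (∇ × F)_x = ∂F_z/∂y - ∂F_y/∂z = 0,
    (∇ × F)_y = ∂F_x/∂z - ∂F_z/∂x = 0,
    (∇ × F)_z = ∂F_y/∂x - ∂F_x/∂y = 23x^4 + 23y^4.

On z = 4, (curl F)_z = 23x^4 + 23y^4.

Convert to polar (x = r cos θ, y = r sin θ, dA = r dr dθ); the integrand becomes 23r^4(sin(θ)^4 + cos(θ)^4), so

    ∬_D (curl F)_z dA = ∫_0^{2π} ∫_0^{6} (23r^4(sin(θ)^4 + cos(θ)^4)) · r dr dθ.

Inner (r from 0 to 6): 178848sin(θ)^4 + 178848cos(θ)^4.
Outer (θ from 0 to 2π): 268272π.

Therefore ∮_C F · dr = 268272π.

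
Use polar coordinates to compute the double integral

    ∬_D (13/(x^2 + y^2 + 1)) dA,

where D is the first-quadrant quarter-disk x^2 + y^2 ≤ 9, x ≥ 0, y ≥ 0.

The region D is 0 ≤ r ≤ 3, 0 ≤ θ ≤ π/2 in polar coordinates, where x = r cos(θ), y = r sin(θ), and dA = r dr dθ.

Under the substitution, the integrand becomes 13/(r^2 + 1), so

    ∬_D (13/(x^2 + y^2 + 1)) dA = ∫_{0}^{π/2} ∫_{0}^{3} (13/(r^2 + 1)) · r dr dθ.

Inner integral (in r): ∫_{0}^{3} (13/(r^2 + 1)) · r dr = 13log(10)/2.

Outer integral (in θ): ∫_{0}^{π/2} (13log(10)/2) dθ = 13π log(10)/4.

Therefore ∬_D (13/(x^2 + y^2 + 1)) dA = 13π log(10)/4.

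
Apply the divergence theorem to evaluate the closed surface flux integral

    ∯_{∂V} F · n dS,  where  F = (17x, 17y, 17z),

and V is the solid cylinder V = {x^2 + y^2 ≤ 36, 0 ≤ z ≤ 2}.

By the divergence theorem,

    ∯_{∂V} F · n dS = ∭_V (∇ · F) dV.

Compute the divergence:
    ∇ · F = ∂F_x/∂x + ∂F_y/∂y + ∂F_z/∂z = 17 + 17 + 17 = 51.

In cylindrical coordinates, x = r cos(θ), y = r sin(θ), z = z, dV = r dr dθ dz, with 0 ≤ r ≤ 6, 0 ≤ θ ≤ 2π, 0 ≤ z ≤ 2.

The integrand, after substitution and multiplying by the volume element, becomes (51) · r, so

    ∭_V (∇·F) dV = ∫_0^{2π} ∫_0^{6} ∫_0^{2} (51) · r dz dr dθ.

Inner (z from 0 to 2): 102r.
Middle (r from 0 to 6): 1836.
Outer (θ from 0 to 2π): 3672π.

Therefore ∯_{∂V} F · n dS = 3672π.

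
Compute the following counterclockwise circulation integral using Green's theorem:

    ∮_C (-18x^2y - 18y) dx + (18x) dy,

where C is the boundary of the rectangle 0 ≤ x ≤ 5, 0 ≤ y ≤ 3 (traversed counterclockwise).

Green's theorem converts the closed line integral into a double integral over the enclosed region D:

    ∮_C P dx + Q dy = ∬_D (∂Q/∂x - ∂P/∂y) dA.

Here P = -18x^2y - 18y, Q = 18x, so

    ∂Q/∂x = 18,    ∂P/∂y = -18x^2 - 18,
    ∂Q/∂x - ∂P/∂y = 18x^2 + 36.

D is the region 0 ≤ x ≤ 5, 0 ≤ y ≤ 3. Evaluating the double integral:

    ∬_D (18x^2 + 36) dA = ∫_0^{5} ∫_0^{3} (18x^2 + 36) dy dx.

Inner (y from 0 to 3): 54x^2 + 108.
Outer (x from 0 to 5): 2790.

Therefore ∮_C P dx + Q dy = 2790.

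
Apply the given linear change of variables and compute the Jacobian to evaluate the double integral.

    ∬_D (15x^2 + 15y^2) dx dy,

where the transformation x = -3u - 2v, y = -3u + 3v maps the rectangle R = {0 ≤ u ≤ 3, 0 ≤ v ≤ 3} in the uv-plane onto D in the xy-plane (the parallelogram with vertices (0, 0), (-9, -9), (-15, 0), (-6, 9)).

Compute the Jacobian determinant of (x, y) with respect to (u, v):

    ∂(x,y)/∂(u,v) = | -3  -2 | = (-3)(3) - (-2)(-3) = -15.
                   | -3  3 |

Its absolute value is |J| = 15 (the area scaling factor).

Substituting x = -3u - 2v, y = -3u + 3v into the integrand,

    15x^2 + 15y^2 → 270u^2 - 90u v + 195v^2,

so the integral becomes

    ∬_R (270u^2 - 90u v + 195v^2) · |J| du dv = ∫_0^3 ∫_0^3 (4050u^2 - 1350u v + 2925v^2) dv du.

Inner (v): 12150u^2 - 6075u + 26325.
Outer (u): 321975/2.

Therefore ∬_D (15x^2 + 15y^2) dx dy = 321975/2.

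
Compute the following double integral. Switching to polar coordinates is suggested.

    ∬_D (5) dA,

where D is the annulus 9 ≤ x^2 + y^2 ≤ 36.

The region D is 3 ≤ r ≤ 6, 0 ≤ θ ≤ 2π in polar coordinates, where x = r cos(θ), y = r sin(θ), and dA = r dr dθ.

Under the substitution, the integrand becomes 5, so

    ∬_D (5) dA = ∫_{0}^{2π} ∫_{3}^{6} (5) · r dr dθ.

Inner integral (in r): ∫_{3}^{6} (5) · r dr = 135/2.

Outer integral (in θ): ∫_{0}^{2π} (135/2) dθ = 135π.

Therefore ∬_D (5) dA = 135π.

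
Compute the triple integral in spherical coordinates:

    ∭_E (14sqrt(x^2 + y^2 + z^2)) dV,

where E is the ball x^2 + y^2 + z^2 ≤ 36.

In spherical coordinates, x = ρ sin(φ) cos(θ), y = ρ sin(φ) sin(θ), z = ρ cos(φ), and dV = ρ^2 sin(φ) dρ dφ dθ.

The integrand becomes 14ρ, so

    ∭_E (14sqrt(x^2 + y^2 + z^2)) dV = ∫_{0}^{2π} ∫_{0}^{π} ∫_{0}^{6} (14ρ) · ρ^2 sin(φ) dρ dφ dθ.

Inner (ρ): 4536sin(φ).
Middle (φ): 9072.
Outer (θ): 18144π.

Therefore the triple integral equals 18144π.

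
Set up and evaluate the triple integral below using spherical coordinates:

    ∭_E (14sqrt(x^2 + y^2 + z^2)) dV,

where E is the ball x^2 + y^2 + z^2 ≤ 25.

In spherical coordinates, x = ρ sin(φ) cos(θ), y = ρ sin(φ) sin(θ), z = ρ cos(φ), and dV = ρ^2 sin(φ) dρ dφ dθ.

The integrand becomes 14ρ, so

    ∭_E (14sqrt(x^2 + y^2 + z^2)) dV = ∫_{0}^{2π} ∫_{0}^{π} ∫_{0}^{5} (14ρ) · ρ^2 sin(φ) dρ dφ dθ.

Inner (ρ): 4375sin(φ)/2.
Middle (φ): 4375.
Outer (θ): 8750π.

Therefore the triple integral equals 8750π.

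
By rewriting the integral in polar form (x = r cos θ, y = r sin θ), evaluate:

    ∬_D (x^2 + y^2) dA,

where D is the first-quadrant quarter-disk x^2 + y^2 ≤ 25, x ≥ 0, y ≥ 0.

The region D is 0 ≤ r ≤ 5, 0 ≤ θ ≤ π/2 in polar coordinates, where x = r cos(θ), y = r sin(θ), and dA = r dr dθ.

Under the substitution, the integrand becomes r^2, so

    ∬_D (x^2 + y^2) dA = ∫_{0}^{π/2} ∫_{0}^{5} (r^2) · r dr dθ.

Inner integral (in r): ∫_{0}^{5} (r^2) · r dr = 625/4.

Outer integral (in θ): ∫_{0}^{π/2} (625/4) dθ = 625π/8.

Therefore ∬_D (x^2 + y^2) dA = 625π/8.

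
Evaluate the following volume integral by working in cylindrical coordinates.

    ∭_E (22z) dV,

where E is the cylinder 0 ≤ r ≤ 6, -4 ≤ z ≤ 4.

In cylindrical coordinates, x = r cos(θ), y = r sin(θ), z = z, and dV = r dr dθ dz.

The integrand becomes 22z, so

    ∭_E (22z) dV = ∫_{0}^{2π} ∫_{0}^{6} ∫_{-4}^{4} (22z) · r dz dr dθ.

Inner (z): 0.
Middle (r from 0 to 6): 0.
Outer (θ): 0.

Therefore the triple integral equals 0.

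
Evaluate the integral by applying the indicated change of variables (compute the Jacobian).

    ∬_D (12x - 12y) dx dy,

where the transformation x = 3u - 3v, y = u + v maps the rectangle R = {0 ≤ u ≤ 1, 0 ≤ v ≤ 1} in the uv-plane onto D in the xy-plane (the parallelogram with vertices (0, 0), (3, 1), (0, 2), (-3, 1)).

Compute the Jacobian determinant of (x, y) with respect to (u, v):

    ∂(x,y)/∂(u,v) = | 3  -3 | = (3)(1) - (-3)(1) = 6.
                   | 1  1 |

Its absolute value is |J| = 6 (the area scaling factor).

Substituting x = 3u - 3v, y = u + v into the integrand,

    12x - 12y → 24u - 48v,

so the integral becomes

    ∬_R (24u - 48v) · |J| du dv = ∫_0^1 ∫_0^1 (144u - 288v) dv du.

Inner (v): 144u - 144.
Outer (u): -72.

Therefore ∬_D (12x - 12y) dx dy = -72.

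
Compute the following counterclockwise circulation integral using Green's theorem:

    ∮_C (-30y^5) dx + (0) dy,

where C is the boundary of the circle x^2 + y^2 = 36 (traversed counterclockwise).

Green's theorem converts the closed line integral into a double integral over the enclosed region D:

    ∮_C P dx + Q dy = ∬_D (∂Q/∂x - ∂P/∂y) dA.

Here P = -30y^5, Q = 0, so

    ∂Q/∂x = 0,    ∂P/∂y = -150y^4,
    ∂Q/∂x - ∂P/∂y = 150y^4.

D is the region x^2 + y^2 ≤ 36. Evaluating the double integral:

In polar coordinates (x = r cos θ, y = r sin θ, dA = r dr dθ) the integrand becomes 150r^4sin(θ)^4, so

    ∬_D (150y^4) dA = ∫_0^{2π} ∫_0^{6} (150r^4sin(θ)^4) · r dr dθ.

Inner (r from 0 to 6): 1166400sin(θ)^4.
Outer (θ from 0 to 2π): 874800π.

Therefore ∮_C P dx + Q dy = 874800π.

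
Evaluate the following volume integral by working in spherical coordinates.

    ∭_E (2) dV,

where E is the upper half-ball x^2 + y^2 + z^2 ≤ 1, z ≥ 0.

In spherical coordinates, x = ρ sin(φ) cos(θ), y = ρ sin(φ) sin(θ), z = ρ cos(φ), and dV = ρ^2 sin(φ) dρ dφ dθ.

The integrand becomes 2, so

    ∭_E (2) dV = ∫_{0}^{2π} ∫_{0}^{π/2} ∫_{0}^{1} (2) · ρ^2 sin(φ) dρ dφ dθ.

Inner (ρ): 2sin(φ)/3.
Middle (φ): 2/3.
Outer (θ): 4π/3.

Therefore the triple integral equals 4π/3.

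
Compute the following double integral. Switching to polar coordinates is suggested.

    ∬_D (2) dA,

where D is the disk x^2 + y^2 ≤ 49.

The region D is 0 ≤ r ≤ 7, 0 ≤ θ ≤ 2π in polar coordinates, where x = r cos(θ), y = r sin(θ), and dA = r dr dθ.

Under the substitution, the integrand becomes 2, so

    ∬_D (2) dA = ∫_{0}^{2π} ∫_{0}^{7} (2) · r dr dθ.

Inner integral (in r): ∫_{0}^{7} (2) · r dr = 49.

Outer integral (in θ): ∫_{0}^{2π} (49) dθ = 98π.

Therefore ∬_D (2) dA = 98π.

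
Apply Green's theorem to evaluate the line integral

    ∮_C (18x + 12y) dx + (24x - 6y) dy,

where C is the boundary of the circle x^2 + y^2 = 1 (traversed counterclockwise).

Green's theorem converts the closed line integral into a double integral over the enclosed region D:

    ∮_C P dx + Q dy = ∬_D (∂Q/∂x - ∂P/∂y) dA.

Here P = 18x + 12y, Q = 24x - 6y, so

    ∂Q/∂x = 24,    ∂P/∂y = 12,
    ∂Q/∂x - ∂P/∂y = 12.

D is the region x^2 + y^2 ≤ 1. Evaluating the double integral:

In polar coordinates (x = r cos θ, y = r sin θ, dA = r dr dθ) the integrand becomes 12, so

    ∬_D (12) dA = ∫_0^{2π} ∫_0^{1} (12) · r dr dθ.

Inner (r from 0 to 1): 6.
Outer (θ from 0 to 2π): 12π.

Therefore ∮_C P dx + Q dy = 12π.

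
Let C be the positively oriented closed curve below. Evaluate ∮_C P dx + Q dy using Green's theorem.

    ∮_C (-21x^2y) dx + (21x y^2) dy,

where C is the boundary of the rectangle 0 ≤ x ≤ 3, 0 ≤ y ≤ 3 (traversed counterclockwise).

Green's theorem converts the closed line integral into a double integral over the enclosed region D:

    ∮_C P dx + Q dy = ∬_D (∂Q/∂x - ∂P/∂y) dA.

Here P = -21x^2y, Q = 21x y^2, so

    ∂Q/∂x = 21y^2,    ∂P/∂y = -21x^2,
    ∂Q/∂x - ∂P/∂y = 21x^2 + 21y^2.

D is the region 0 ≤ x ≤ 3, 0 ≤ y ≤ 3. Evaluating the double integral:

    ∬_D (21x^2 + 21y^2) dA = ∫_0^{3} ∫_0^{3} (21x^2 + 21y^2) dy dx.

Inner (y from 0 to 3): 63x^2 + 189.
Outer (x from 0 to 3): 1134.

Therefore ∮_C P dx + Q dy = 1134.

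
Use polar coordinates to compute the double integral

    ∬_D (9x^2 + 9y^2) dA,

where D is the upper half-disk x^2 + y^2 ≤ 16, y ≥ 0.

The region D is 0 ≤ r ≤ 4, 0 ≤ θ ≤ π in polar coordinates, where x = r cos(θ), y = r sin(θ), and dA = r dr dθ.

Under the substitution, the integrand becomes 9r^2, so

    ∬_D (9x^2 + 9y^2) dA = ∫_{0}^{π} ∫_{0}^{4} (9r^2) · r dr dθ.

Inner integral (in r): ∫_{0}^{4} (9r^2) · r dr = 576.

Outer integral (in θ): ∫_{0}^{π} (576) dθ = 576π.

Therefore ∬_D (9x^2 + 9y^2) dA = 576π.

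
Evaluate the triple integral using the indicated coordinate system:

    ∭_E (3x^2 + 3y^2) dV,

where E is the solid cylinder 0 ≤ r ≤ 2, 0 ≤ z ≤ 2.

In cylindrical coordinates, x = r cos(θ), y = r sin(θ), z = z, and dV = r dr dθ dz.

The integrand becomes 3r^2, so

    ∭_E (3x^2 + 3y^2) dV = ∫_{0}^{2π} ∫_{0}^{2} ∫_{0}^{2} (3r^2) · r dz dr dθ.

Inner (z): 6r^3.
Middle (r from 0 to 2): 24.
Outer (θ): 48π.

Therefore the triple integral equals 48π.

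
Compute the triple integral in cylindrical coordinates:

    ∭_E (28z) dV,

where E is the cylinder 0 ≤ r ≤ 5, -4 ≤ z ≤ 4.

In cylindrical coordinates, x = r cos(θ), y = r sin(θ), z = z, and dV = r dr dθ dz.

The integrand becomes 28z, so

    ∭_E (28z) dV = ∫_{0}^{2π} ∫_{0}^{5} ∫_{-4}^{4} (28z) · r dz dr dθ.

Inner (z): 0.
Middle (r from 0 to 5): 0.
Outer (θ): 0.

Therefore the triple integral equals 0.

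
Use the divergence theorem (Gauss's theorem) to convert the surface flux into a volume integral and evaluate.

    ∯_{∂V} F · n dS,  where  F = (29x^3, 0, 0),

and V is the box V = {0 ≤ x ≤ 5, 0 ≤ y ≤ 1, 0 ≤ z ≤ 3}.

By the divergence theorem,

    ∯_{∂V} F · n dS = ∭_V (∇ · F) dV.

Compute the divergence:
    ∇ · F = ∂F_x/∂x + ∂F_y/∂y + ∂F_z/∂z = 87x^2 + 0 + 0 = 87x^2.

V is a rectangular box, so dV = dx dy dz with 0 ≤ x ≤ 5, 0 ≤ y ≤ 1, 0 ≤ z ≤ 3.

Integrate (87x^2) over V as an iterated integral:

    ∭_V (∇·F) dV = ∫_0^{5} ∫_0^{1} ∫_0^{3} (87x^2) dz dy dx.

Inner (z from 0 to 3): 261x^2.
Middle (y from 0 to 1): 261x^2.
Outer (x from 0 to 5): 10875.

Therefore ∯_{∂V} F · n dS = 10875.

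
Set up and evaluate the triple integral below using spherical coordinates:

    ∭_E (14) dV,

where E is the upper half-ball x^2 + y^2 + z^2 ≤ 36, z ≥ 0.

In spherical coordinates, x = ρ sin(φ) cos(θ), y = ρ sin(φ) sin(θ), z = ρ cos(φ), and dV = ρ^2 sin(φ) dρ dφ dθ.

The integrand becomes 14, so

    ∭_E (14) dV = ∫_{0}^{2π} ∫_{0}^{π/2} ∫_{0}^{6} (14) · ρ^2 sin(φ) dρ dφ dθ.

Inner (ρ): 1008sin(φ).
Middle (φ): 1008.
Outer (θ): 2016π.

Therefore the triple integral equals 2016π.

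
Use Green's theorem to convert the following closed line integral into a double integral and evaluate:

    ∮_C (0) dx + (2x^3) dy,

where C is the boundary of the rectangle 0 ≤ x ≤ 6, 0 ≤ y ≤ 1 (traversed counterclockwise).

Green's theorem converts the closed line integral into a double integral over the enclosed region D:

    ∮_C P dx + Q dy = ∬_D (∂Q/∂x - ∂P/∂y) dA.

Here P = 0, Q = 2x^3, so

    ∂Q/∂x = 6x^2,    ∂P/∂y = 0,
    ∂Q/∂x - ∂P/∂y = 6x^2.

D is the region 0 ≤ x ≤ 6, 0 ≤ y ≤ 1. Evaluating the double integral:

    ∬_D (6x^2) dA = ∫_0^{6} ∫_0^{1} (6x^2) dy dx.

Inner (y from 0 to 1): 6x^2.
Outer (x from 0 to 6): 432.

Therefore ∮_C P dx + Q dy = 432.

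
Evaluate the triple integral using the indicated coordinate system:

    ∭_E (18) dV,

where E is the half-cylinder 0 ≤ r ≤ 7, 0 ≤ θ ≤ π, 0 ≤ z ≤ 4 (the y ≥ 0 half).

In cylindrical coordinates, x = r cos(θ), y = r sin(θ), z = z, and dV = r dr dθ dz.

The integrand becomes 18, so

    ∭_E (18) dV = ∫_{0}^{π} ∫_{0}^{7} ∫_{0}^{4} (18) · r dz dr dθ.

Inner (z): 72r.
Middle (r from 0 to 7): 1764.
Outer (θ): 1764π.

Therefore the triple integral equals 1764π.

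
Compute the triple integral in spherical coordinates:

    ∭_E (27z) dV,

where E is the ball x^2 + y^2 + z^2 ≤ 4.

In spherical coordinates, x = ρ sin(φ) cos(θ), y = ρ sin(φ) sin(θ), z = ρ cos(φ), and dV = ρ^2 sin(φ) dρ dφ dθ.

The integrand becomes 27ρ cos(φ), so

    ∭_E (27z) dV = ∫_{0}^{2π} ∫_{0}^{π} ∫_{0}^{2} (27ρ cos(φ)) · ρ^2 sin(φ) dρ dφ dθ.

Inner (ρ): 54sin(2φ).
Middle (φ): 0.
Outer (θ): 0.

Therefore the triple integral equals 0.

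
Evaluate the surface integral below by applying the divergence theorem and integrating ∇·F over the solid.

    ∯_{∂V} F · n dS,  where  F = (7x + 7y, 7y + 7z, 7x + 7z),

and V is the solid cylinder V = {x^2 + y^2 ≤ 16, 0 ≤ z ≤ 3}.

By the divergence theorem,

    ∯_{∂V} F · n dS = ∭_V (∇ · F) dV.

Compute the divergence:
    ∇ · F = ∂F_x/∂x + ∂F_y/∂y + ∂F_z/∂z = 7 + 7 + 7 = 21.

In cylindrical coordinates, x = r cos(θ), y = r sin(θ), z = z, dV = r dr dθ dz, with 0 ≤ r ≤ 4, 0 ≤ θ ≤ 2π, 0 ≤ z ≤ 3.

The integrand, after substitution and multiplying by the volume element, becomes (21) · r, so

    ∭_V (∇·F) dV = ∫_0^{2π} ∫_0^{4} ∫_0^{3} (21) · r dz dr dθ.

Inner (z from 0 to 3): 63r.
Middle (r from 0 to 4): 504.
Outer (θ from 0 to 2π): 1008π.

Therefore ∯_{∂V} F · n dS = 1008π.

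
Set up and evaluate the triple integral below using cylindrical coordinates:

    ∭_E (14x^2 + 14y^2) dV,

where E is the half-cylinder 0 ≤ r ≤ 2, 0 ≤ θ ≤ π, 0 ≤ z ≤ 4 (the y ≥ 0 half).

In cylindrical coordinates, x = r cos(θ), y = r sin(θ), z = z, and dV = r dr dθ dz.

The integrand becomes 14r^2, so

    ∭_E (14x^2 + 14y^2) dV = ∫_{0}^{π} ∫_{0}^{2} ∫_{0}^{4} (14r^2) · r dz dr dθ.

Inner (z): 56r^3.
Middle (r from 0 to 2): 224.
Outer (θ): 224π.

Therefore the triple integral equals 224π.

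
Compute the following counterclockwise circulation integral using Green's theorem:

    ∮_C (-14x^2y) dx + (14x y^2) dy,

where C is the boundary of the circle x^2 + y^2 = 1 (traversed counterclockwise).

Green's theorem converts the closed line integral into a double integral over the enclosed region D:

    ∮_C P dx + Q dy = ∬_D (∂Q/∂x - ∂P/∂y) dA.

Here P = -14x^2y, Q = 14x y^2, so

    ∂Q/∂x = 14y^2,    ∂P/∂y = -14x^2,
    ∂Q/∂x - ∂P/∂y = 14x^2 + 14y^2.

D is the region x^2 + y^2 ≤ 1. Evaluating the double integral:

In polar coordinates (x = r cos θ, y = r sin θ, dA = r dr dθ) the integrand becomes 14r^2, so

    ∬_D (14x^2 + 14y^2) dA = ∫_0^{2π} ∫_0^{1} (14r^2) · r dr dθ.

Inner (r from 0 to 1): 7/2.
Outer (θ from 0 to 2π): 7π.

Therefore ∮_C P dx + Q dy = 7π.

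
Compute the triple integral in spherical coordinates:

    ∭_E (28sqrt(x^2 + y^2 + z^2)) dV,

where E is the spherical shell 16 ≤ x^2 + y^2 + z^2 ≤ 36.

In spherical coordinates, x = ρ sin(φ) cos(θ), y = ρ sin(φ) sin(θ), z = ρ cos(φ), and dV = ρ^2 sin(φ) dρ dφ dθ.

The integrand becomes 28ρ, so

    ∭_E (28sqrt(x^2 + y^2 + z^2)) dV = ∫_{0}^{2π} ∫_{0}^{π} ∫_{4}^{6} (28ρ) · ρ^2 sin(φ) dρ dφ dθ.

Inner (ρ): 7280sin(φ).
Middle (φ): 14560.
Outer (θ): 29120π.

Therefore the triple integral equals 29120π.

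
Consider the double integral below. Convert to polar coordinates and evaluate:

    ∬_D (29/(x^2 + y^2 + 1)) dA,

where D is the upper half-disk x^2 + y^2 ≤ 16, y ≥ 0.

The region D is 0 ≤ r ≤ 4, 0 ≤ θ ≤ π in polar coordinates, where x = r cos(θ), y = r sin(θ), and dA = r dr dθ.

Under the substitution, the integrand becomes 29/(r^2 + 1), so

    ∬_D (29/(x^2 + y^2 + 1)) dA = ∫_{0}^{π} ∫_{0}^{4} (29/(r^2 + 1)) · r dr dθ.

Inner integral (in r): ∫_{0}^{4} (29/(r^2 + 1)) · r dr = 29log(17)/2.

Outer integral (in θ): ∫_{0}^{π} (29log(17)/2) dθ = 29π log(17)/2.

Therefore ∬_D (29/(x^2 + y^2 + 1)) dA = 29π log(17)/2.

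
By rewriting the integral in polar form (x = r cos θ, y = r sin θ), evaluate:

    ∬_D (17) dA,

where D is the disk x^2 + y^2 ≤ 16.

The region D is 0 ≤ r ≤ 4, 0 ≤ θ ≤ 2π in polar coordinates, where x = r cos(θ), y = r sin(θ), and dA = r dr dθ.

Under the substitution, the integrand becomes 17, so

    ∬_D (17) dA = ∫_{0}^{2π} ∫_{0}^{4} (17) · r dr dθ.

Inner integral (in r): ∫_{0}^{4} (17) · r dr = 136.

Outer integral (in θ): ∫_{0}^{2π} (136) dθ = 272π.

Therefore ∬_D (17) dA = 272π.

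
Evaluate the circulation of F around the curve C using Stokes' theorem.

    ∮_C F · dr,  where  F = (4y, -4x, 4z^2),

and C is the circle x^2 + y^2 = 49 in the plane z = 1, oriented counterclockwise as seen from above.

Let S be the flat disk x^2 + y^2 ≤ 49 in the plane z = 1, with upward unit normal n̂ = ẑ. By Stokes' theorem,

    ∮_C F · dr = ∬_S (∇ × F) · n̂ dS = ∬_D (curl F)_z dA,

where D is the disk x^2 + y^2 ≤ 49.

Compute the curl of F = (4y, -4x, 4z^2):
    (∇ × F)_x = ∂F_z/∂y - ∂F_y/∂z = 0,
    (∇ × F)_y = ∂F_x/∂z - ∂F_z/∂x = 0,
    (∇ × F)_z = ∂F_y/∂x - ∂F_x/∂y = -8.

On z = 1, (curl F)_z = -8.

Convert to polar (x = r cos θ, y = r sin θ, dA = r dr dθ); the integrand becomes -8, so

    ∬_D (curl F)_z dA = ∫_0^{2π} ∫_0^{7} (-8) · r dr dθ.

Inner (r from 0 to 7): -196.
Outer (θ from 0 to 2π): -392π.

Therefore ∮_C F · dr = -392π.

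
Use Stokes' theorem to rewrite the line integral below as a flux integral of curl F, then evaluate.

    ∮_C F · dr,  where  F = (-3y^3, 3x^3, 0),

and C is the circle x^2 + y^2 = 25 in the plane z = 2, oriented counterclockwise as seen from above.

Let S be the flat disk x^2 + y^2 ≤ 25 in the plane z = 2, with upward unit normal n̂ = ẑ. By Stokes' theorem,

    ∮_C F · dr = ∬_S (∇ × F) · n̂ dS = ∬_D (curl F)_z dA,

where D is the disk x^2 + y^2 ≤ 25.

Compute the curl of F = (-3y^3, 3x^3, 0):
    (∇ × F)_x = ∂F_z/∂y - ∂F_y/∂z = 0,
    (∇ × F)_y = ∂F_x/∂z - ∂F_z/∂x = 0,
    (∇ × F)_z = ∂F_y/∂x - ∂F_x/∂y = 9x^2 + 9y^2.

On z = 2, (curl F)_z = 9x^2 + 9y^2.

Convert to polar (x = r cos θ, y = r sin θ, dA = r dr dθ); the integrand becomes 9r^2, so

    ∬_D (curl F)_z dA = ∫_0^{2π} ∫_0^{5} (9r^2) · r dr dθ.

Inner (r from 0 to 5): 5625/4.
Outer (θ from 0 to 2π): 5625π/2.

Therefore ∮_C F · dr = 5625π/2.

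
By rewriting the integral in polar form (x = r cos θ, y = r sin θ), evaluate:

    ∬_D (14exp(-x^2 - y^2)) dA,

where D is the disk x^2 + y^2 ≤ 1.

The region D is 0 ≤ r ≤ 1, 0 ≤ θ ≤ 2π in polar coordinates, where x = r cos(θ), y = r sin(θ), and dA = r dr dθ.

Under the substitution, the integrand becomes 14exp(-r^2), so

    ∬_D (14exp(-x^2 - y^2)) dA = ∫_{0}^{2π} ∫_{0}^{1} (14exp(-r^2)) · r dr dθ.

Inner integral (in r): ∫_{0}^{1} (14exp(-r^2)) · r dr = 7 - 7exp(-1).

Outer integral (in θ): ∫_{0}^{2π} (7 - 7exp(-1)) dθ = -14π exp(-1) + 14π.

Therefore ∬_D (14exp(-x^2 - y^2)) dA = -14π exp(-1) + 14π.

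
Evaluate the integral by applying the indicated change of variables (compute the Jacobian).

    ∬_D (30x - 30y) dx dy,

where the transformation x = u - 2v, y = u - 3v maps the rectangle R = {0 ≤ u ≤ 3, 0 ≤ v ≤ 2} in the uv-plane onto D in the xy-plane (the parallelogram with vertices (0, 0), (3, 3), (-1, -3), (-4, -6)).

Compute the Jacobian determinant of (x, y) with respect to (u, v):

    ∂(x,y)/∂(u,v) = | 1  -2 | = (1)(-3) - (-2)(1) = -1.
                   | 1  -3 |

Its absolute value is |J| = 1 (the area scaling factor).

Substituting x = u - 2v, y = u - 3v into the integrand,

    30x - 30y → 30v,

so the integral becomes

    ∬_R (30v) · |J| du dv = ∫_0^3 ∫_0^2 (30v) dv du.

Inner (v): 60.
Outer (u): 180.

Therefore ∬_D (30x - 30y) dx dy = 180.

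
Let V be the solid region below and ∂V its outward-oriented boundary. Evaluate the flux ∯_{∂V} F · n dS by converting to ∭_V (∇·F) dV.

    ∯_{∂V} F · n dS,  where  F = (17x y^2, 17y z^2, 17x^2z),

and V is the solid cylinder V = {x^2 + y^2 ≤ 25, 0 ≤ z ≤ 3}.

By the divergence theorem,

    ∯_{∂V} F · n dS = ∭_V (∇ · F) dV.

Compute the divergence:
    ∇ · F = ∂F_x/∂x + ∂F_y/∂y + ∂F_z/∂z = 17y^2 + 17z^2 + 17x^2 = 17x^2 + 17y^2 + 17z^2.

In cylindrical coordinates, x = r cos(θ), y = r sin(θ), z = z, dV = r dr dθ dz, with 0 ≤ r ≤ 5, 0 ≤ θ ≤ 2π, 0 ≤ z ≤ 3.

The integrand, after substitution and multiplying by the volume element, becomes (17r^2 + 17z^2) · r, so

    ∭_V (∇·F) dV = ∫_0^{2π} ∫_0^{5} ∫_0^{3} (17r^2 + 17z^2) · r dz dr dθ.

Inner (z from 0 to 3): 51r (r^2 + 3).
Middle (r from 0 to 5): 39525/4.
Outer (θ from 0 to 2π): 39525π/2.

Therefore ∯_{∂V} F · n dS = 39525π/2.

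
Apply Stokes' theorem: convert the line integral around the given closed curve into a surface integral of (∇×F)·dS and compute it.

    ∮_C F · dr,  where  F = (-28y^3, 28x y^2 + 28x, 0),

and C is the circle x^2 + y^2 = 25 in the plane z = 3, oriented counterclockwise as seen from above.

Let S be the flat disk x^2 + y^2 ≤ 25 in the plane z = 3, with upward unit normal n̂ = ẑ. By Stokes' theorem,

    ∮_C F · dr = ∬_S (∇ × F) · n̂ dS = ∬_D (curl F)_z dA,

where D is the disk x^2 + y^2 ≤ 25.

Compute the curl of F = (-28y^3, 28x y^2 + 28x, 0):
    (∇ × F)_x = ∂F_z/∂y - ∂F_y/∂z = 0,
    (∇ × F)_y = ∂F_x/∂z - ∂F_z/∂x = 0,
    (∇ × F)_z = ∂F_y/∂x - ∂F_x/∂y = 112y^2 + 28.

On z = 3, (curl F)_z = 112y^2 + 28.

Convert to polar (x = r cos θ, y = r sin θ, dA = r dr dθ); the integrand becomes 112r^2sin(θ)^2 + 28, so

    ∬_D (curl F)_z dA = ∫_0^{2π} ∫_0^{5} (112r^2sin(θ)^2 + 28) · r dr dθ.

Inner (r from 0 to 5): 17500sin(θ)^2 + 350.
Outer (θ from 0 to 2π): 18200π.

Therefore ∮_C F · dr = 18200π.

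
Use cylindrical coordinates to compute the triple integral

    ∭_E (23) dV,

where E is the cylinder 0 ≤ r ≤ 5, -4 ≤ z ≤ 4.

In cylindrical coordinates, x = r cos(θ), y = r sin(θ), z = z, and dV = r dr dθ dz.

The integrand becomes 23, so

    ∭_E (23) dV = ∫_{0}^{2π} ∫_{0}^{5} ∫_{-4}^{4} (23) · r dz dr dθ.

Inner (z): 184r.
Middle (r from 0 to 5): 2300.
Outer (θ): 4600π.

Therefore the triple integral equals 4600π.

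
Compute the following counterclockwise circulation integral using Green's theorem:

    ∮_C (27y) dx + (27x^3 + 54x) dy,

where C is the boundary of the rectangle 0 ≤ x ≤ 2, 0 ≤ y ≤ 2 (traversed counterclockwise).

Green's theorem converts the closed line integral into a double integral over the enclosed region D:

    ∮_C P dx + Q dy = ∬_D (∂Q/∂x - ∂P/∂y) dA.

Here P = 27y, Q = 27x^3 + 54x, so

    ∂Q/∂x = 81x^2 + 54,    ∂P/∂y = 27,
    ∂Q/∂x - ∂P/∂y = 81x^2 + 27.

D is the region 0 ≤ x ≤ 2, 0 ≤ y ≤ 2. Evaluating the double integral:

    ∬_D (81x^2 + 27) dA = ∫_0^{2} ∫_0^{2} (81x^2 + 27) dy dx.

Inner (y from 0 to 2): 162x^2 + 54.
Outer (x from 0 to 2): 540.

Therefore ∮_C P dx + Q dy = 540.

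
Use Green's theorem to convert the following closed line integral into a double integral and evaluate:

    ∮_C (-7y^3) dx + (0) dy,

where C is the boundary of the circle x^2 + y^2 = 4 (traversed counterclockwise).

Green's theorem converts the closed line integral into a double integral over the enclosed region D:

    ∮_C P dx + Q dy = ∬_D (∂Q/∂x - ∂P/∂y) dA.

Here P = -7y^3, Q = 0, so

    ∂Q/∂x = 0,    ∂P/∂y = -21y^2,
    ∂Q/∂x - ∂P/∂y = 21y^2.

D is the region x^2 + y^2 ≤ 4. Evaluating the double integral:

In polar coordinates (x = r cos θ, y = r sin θ, dA = r dr dθ) the integrand becomes 21r^2sin(θ)^2, so

    ∬_D (21y^2) dA = ∫_0^{2π} ∫_0^{2} (21r^2sin(θ)^2) · r dr dθ.

Inner (r from 0 to 2): 84sin(θ)^2.
Outer (θ from 0 to 2π): 84π.

Therefore ∮_C P dx + Q dy = 84π.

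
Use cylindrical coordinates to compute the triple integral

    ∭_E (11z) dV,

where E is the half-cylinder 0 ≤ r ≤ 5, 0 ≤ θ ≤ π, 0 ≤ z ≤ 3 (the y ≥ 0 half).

In cylindrical coordinates, x = r cos(θ), y = r sin(θ), z = z, and dV = r dr dθ dz.

The integrand becomes 11z, so

    ∭_E (11z) dV = ∫_{0}^{π} ∫_{0}^{5} ∫_{0}^{3} (11z) · r dz dr dθ.

Inner (z): 99r/2.
Middle (r from 0 to 5): 2475/4.
Outer (θ): 2475π/4.

Therefore the triple integral equals 2475π/4.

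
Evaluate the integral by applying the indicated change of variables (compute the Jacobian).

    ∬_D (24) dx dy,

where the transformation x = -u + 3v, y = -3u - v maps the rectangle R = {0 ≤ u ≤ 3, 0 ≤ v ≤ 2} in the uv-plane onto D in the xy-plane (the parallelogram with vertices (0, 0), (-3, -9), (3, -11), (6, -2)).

Compute the Jacobian determinant of (x, y) with respect to (u, v):

    ∂(x,y)/∂(u,v) = | -1  3 | = (-1)(-1) - (3)(-3) = 10.
                   | -3  -1 |

Its absolute value is |J| = 10 (the area scaling factor).

Substituting x = -u + 3v, y = -3u - v into the integrand,

    24 → 24,

so the integral becomes

    ∬_R (24) · |J| du dv = ∫_0^3 ∫_0^2 (240) dv du.

Inner (v): 480.
Outer (u): 1440.

Therefore ∬_D (24) dx dy = 1440.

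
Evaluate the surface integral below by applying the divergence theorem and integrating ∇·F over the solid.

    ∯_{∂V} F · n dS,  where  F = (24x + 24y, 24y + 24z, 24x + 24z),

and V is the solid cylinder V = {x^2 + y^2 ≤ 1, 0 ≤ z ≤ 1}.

By the divergence theorem,

    ∯_{∂V} F · n dS = ∭_V (∇ · F) dV.

Compute the divergence:
    ∇ · F = ∂F_x/∂x + ∂F_y/∂y + ∂F_z/∂z = 24 + 24 + 24 = 72.

In cylindrical coordinates, x = r cos(θ), y = r sin(θ), z = z, dV = r dr dθ dz, with 0 ≤ r ≤ 1, 0 ≤ θ ≤ 2π, 0 ≤ z ≤ 1.

The integrand, after substitution and multiplying by the volume element, becomes (72) · r, so

    ∭_V (∇·F) dV = ∫_0^{2π} ∫_0^{1} ∫_0^{1} (72) · r dz dr dθ.

Inner (z from 0 to 1): 72r.
Middle (r from 0 to 1): 36.
Outer (θ from 0 to 2π): 72π.

Therefore ∯_{∂V} F · n dS = 72π.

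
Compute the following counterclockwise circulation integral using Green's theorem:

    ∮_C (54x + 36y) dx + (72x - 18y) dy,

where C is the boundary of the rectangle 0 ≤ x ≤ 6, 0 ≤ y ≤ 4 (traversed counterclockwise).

Green's theorem converts the closed line integral into a double integral over the enclosed region D:

    ∮_C P dx + Q dy = ∬_D (∂Q/∂x - ∂P/∂y) dA.

Here P = 54x + 36y, Q = 72x - 18y, so

    ∂Q/∂x = 72,    ∂P/∂y = 36,
    ∂Q/∂x - ∂P/∂y = 36.

D is the region 0 ≤ x ≤ 6, 0 ≤ y ≤ 4. Evaluating the double integral:

    ∬_D (36) dA = ∫_0^{6} ∫_0^{4} (36) dy dx.

Inner (y from 0 to 4): 144.
Outer (x from 0 to 6): 864.

Therefore ∮_C P dx + Q dy = 864.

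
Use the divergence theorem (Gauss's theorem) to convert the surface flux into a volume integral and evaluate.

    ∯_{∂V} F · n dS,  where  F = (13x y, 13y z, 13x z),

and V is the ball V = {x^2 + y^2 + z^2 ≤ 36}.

By the divergence theorem,

    ∯_{∂V} F · n dS = ∭_V (∇ · F) dV.

Compute the divergence:
    ∇ · F = ∂F_x/∂x + ∂F_y/∂y + ∂F_z/∂z = 13y + 13z + 13x = 13x + 13y + 13z.

In spherical coordinates, x = ρ sin(φ) cos(θ), y = ρ sin(φ) sin(θ), z = ρ cos(φ), dV = ρ^2 sin(φ) dρ dφ dθ, with 0 ≤ ρ ≤ 6, 0 ≤ φ ≤ π, 0 ≤ θ ≤ 2π.

The integrand, after substitution and multiplying by the volume element, becomes (13ρ (sqrt(2)sin(φ)sin(θ + π/4) + cos(φ))) · ρ^2 sin(φ), so

    ∭_V (∇·F) dV = ∫_0^{2π} ∫_0^{π} ∫_0^{6} (13ρ (sqrt(2)sin(φ)sin(θ + π/4) + cos(φ))) · ρ^2 sin(φ) dρ dφ dθ.

Inner (ρ from 0 to 6): 4212(sqrt(2)sin(φ)sin(θ + π/4) + cos(φ))sin(φ).
Middle (φ from 0 to π): 2106sqrt(2)π sin(θ + π/4).
Outer (θ from 0 to 2π): 0.

Therefore ∯_{∂V} F · n dS = 0.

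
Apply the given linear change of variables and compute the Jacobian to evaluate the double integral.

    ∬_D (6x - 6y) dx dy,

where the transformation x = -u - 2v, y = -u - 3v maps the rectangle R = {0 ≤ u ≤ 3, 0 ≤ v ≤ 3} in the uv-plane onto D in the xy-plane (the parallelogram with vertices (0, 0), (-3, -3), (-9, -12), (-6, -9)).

Compute the Jacobian determinant of (x, y) with respect to (u, v):

    ∂(x,y)/∂(u,v) = | -1  -2 | = (-1)(-3) - (-2)(-1) = 1.
                   | -1  -3 |

Its absolute value is |J| = 1 (the area scaling factor).

Substituting x = -u - 2v, y = -u - 3v into the integrand,

    6x - 6y → 6v,

so the integral becomes

    ∬_R (6v) · |J| du dv = ∫_0^3 ∫_0^3 (6v) dv du.

Inner (v): 27.
Outer (u): 81.

Therefore ∬_D (6x - 6y) dx dy = 81.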